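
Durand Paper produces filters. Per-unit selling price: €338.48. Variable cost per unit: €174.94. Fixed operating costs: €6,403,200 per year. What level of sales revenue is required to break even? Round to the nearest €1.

€13,252,752

CM per unit = €338.48 − €174.94 = €163.54; CM ratio = €163.54 / €338.48 = 0.4832.
Break-even sales = FC ÷ CM ratio = €6,403,200 × €338.48 / €163.54 = €13,252,752.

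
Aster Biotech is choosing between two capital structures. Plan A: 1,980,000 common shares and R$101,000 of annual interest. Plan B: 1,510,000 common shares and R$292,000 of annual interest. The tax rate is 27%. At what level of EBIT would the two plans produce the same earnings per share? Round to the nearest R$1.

At indifference, (EBIT − 101,000)(1 − t)/1,980,000 = (EBIT − 292,000)(1 − t)/1,510,000.
The (1 − t) factor cancels: (EBIT − 101,000) × 1,510,000 = (EBIT − 292,000) × 1,980,000.
Solving, EBIT = (292,000·1,980,000 − 101,000·1,510,000) / (1,980,000 − 1,510,000) = 425,650,000,000 / 470,000 = 905,638.30.

R$905,638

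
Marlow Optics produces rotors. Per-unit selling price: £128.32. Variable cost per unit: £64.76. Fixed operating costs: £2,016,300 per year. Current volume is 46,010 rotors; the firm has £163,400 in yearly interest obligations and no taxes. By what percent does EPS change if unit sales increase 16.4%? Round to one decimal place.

At 46,010 units, contribution = 46,010 × £63.56 = £2,924,395.60.
EBIT = £2,924,395.60 − £2,016,300 = £908,095.60.
Interest = £163,400.00, so EBIT − I = £744,695.60.
DCL = total CM / (EBIT − I) = £2,924,395.60 / £744,695.60 = 3.9270.
EPS therefore changes by 3.9270 × (+16.4%) = +64.4%.

+64.4%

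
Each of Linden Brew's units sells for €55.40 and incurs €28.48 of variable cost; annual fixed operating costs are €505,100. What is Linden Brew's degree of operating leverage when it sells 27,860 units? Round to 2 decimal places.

Contribution at this volume is 27,860 × €26.92 = €749,991.20.
Operating income = contribution − fixed costs = €749,991.20 − €505,100 = €244,891.20.
DOL = contribution ÷ EBIT = €749,991.20 ÷ €244,891.20 = 3.0625.

3.06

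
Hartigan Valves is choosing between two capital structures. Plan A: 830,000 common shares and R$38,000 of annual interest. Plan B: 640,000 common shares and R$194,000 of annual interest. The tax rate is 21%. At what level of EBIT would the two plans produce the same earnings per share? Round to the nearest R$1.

R$719,474

At indifference, (EBIT − 38,000)(1 − t)/830,000 = (EBIT − 194,000)(1 − t)/640,000.
The (1 − t) factor cancels: (EBIT − 38,000) × 640,000 = (EBIT − 194,000) × 830,000.
Solving, EBIT = (194,000·830,000 − 38,000·640,000) / (830,000 − 640,000) = 136,700,000,000 / 190,000 = 719,473.68.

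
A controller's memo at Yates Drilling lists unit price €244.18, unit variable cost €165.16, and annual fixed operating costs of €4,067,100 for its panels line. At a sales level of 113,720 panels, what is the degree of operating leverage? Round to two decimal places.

1.83

Contribution at this volume is 113,720 × €79.02 = €8,986,154.40.
Subtracting fixed costs: EBIT = €8,986,154.40 − €4,067,100 = €4,919,054.40.
Degree of operating leverage = €8,986,154.40 / €4,919,054.40 = 1.8268.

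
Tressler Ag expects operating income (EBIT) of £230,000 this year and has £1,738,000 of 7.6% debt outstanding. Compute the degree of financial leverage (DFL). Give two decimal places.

2.35

Interest = £132,088.00.
DFL = EBIT ÷ (EBIT − I) = £230,000 ÷ (£230,000 − £132,088.00) = £230,000 ÷ £97,912.00 = 2.3490.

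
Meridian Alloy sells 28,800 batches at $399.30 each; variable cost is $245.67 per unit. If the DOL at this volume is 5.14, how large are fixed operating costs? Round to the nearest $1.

$3,563,738

At 28,800 units, contribution = 28,800 × $153.63 = $4,424,544.00.
Since DOL = CM ÷ EBIT, EBIT = $4,424,544.00 ÷ 5.14 = $860,806.23.
And FC = contribution − EBIT = $4,424,544.00 − $860,806.23 = $3,563,738.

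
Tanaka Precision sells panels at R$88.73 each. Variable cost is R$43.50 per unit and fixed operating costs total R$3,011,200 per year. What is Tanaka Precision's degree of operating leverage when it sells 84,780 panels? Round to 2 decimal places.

4.66

At 84,780 units, contribution = 84,780 × R$45.23 = R$3,834,599.40.
EBIT = R$3,834,599.40 − R$3,011,200 = R$823,399.40.
DOL = contribution ÷ EBIT = R$3,834,599.40 ÷ R$823,399.40 = 4.6570.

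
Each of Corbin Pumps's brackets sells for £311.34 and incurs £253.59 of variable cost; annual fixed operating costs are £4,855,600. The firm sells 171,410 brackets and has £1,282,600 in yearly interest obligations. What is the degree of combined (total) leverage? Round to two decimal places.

Contribution at this volume is 171,410 × £57.75 = £9,898,927.50.
Subtracting fixed costs: EBIT = £9,898,927.50 − £4,855,600 = £5,043,327.50. Interest = £1,282,600.00.
DOL = £9,898,927.50 ÷ £5,043,327.50 = 1.9628; DFL = £5,043,327.50 ÷ £3,760,727.50 = 1.3411.
DCL = DOL × DFL = 1.9628 × 1.3411 = 2.6323.

2.63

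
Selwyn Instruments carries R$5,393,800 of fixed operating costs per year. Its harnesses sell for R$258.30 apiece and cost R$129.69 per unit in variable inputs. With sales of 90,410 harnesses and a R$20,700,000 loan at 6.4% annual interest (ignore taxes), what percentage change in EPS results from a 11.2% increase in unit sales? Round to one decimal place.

Total contribution margin = 90,410 × R$128.61 = R$11,627,630.10.
Subtracting fixed costs: EBIT = R$11,627,630.10 − R$5,393,800 = R$6,233,830.10.
After interest of R$1,324,800.00, pre-tax earnings = R$4,909,030.10.
DCL = total CM / (EBIT − I) = R$11,627,630.10 / R$4,909,030.10 = 2.3686.
EPS therefore changes by 2.3686 × (+11.2%) = +26.5%.

+26.5%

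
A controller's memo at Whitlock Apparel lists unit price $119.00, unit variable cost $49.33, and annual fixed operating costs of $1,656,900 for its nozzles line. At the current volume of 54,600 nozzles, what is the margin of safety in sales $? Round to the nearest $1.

Each unit contributes $119.00 − $49.33 = $69.67. Break-even units = $1,656,900 ÷ $69.67 = 23,782.12; break-even revenue = 23,782.12 × $119.00 = $2,830,071.77.
Actual sales revenue = 54,600 × $119.00 = $6,497,400.00.
Margin of safety = $6,497,400.00 − $2,830,071.77 = $3,667,328.

$3,667,328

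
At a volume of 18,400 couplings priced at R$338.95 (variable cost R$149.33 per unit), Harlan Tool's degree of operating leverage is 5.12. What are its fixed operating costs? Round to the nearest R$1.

Total contribution margin = 18,400 × R$189.62 = R$3,489,008.00.
DOL = contribution / EBIT, so EBIT = R$3,489,008.00 / 5.12 = R$681,446.88.
Fixed costs = CM − EBIT = R$3,489,008.00 − R$681,446.88 = R$2,807,561.

R$2,807,561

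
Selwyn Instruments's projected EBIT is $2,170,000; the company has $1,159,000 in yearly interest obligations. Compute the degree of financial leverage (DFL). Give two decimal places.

2.15

Interest = $1,159,000.00.
Degree of financial leverage = EBIT / (EBIT − interest) = $2,170,000 / $1,011,000.00 = 2.1464.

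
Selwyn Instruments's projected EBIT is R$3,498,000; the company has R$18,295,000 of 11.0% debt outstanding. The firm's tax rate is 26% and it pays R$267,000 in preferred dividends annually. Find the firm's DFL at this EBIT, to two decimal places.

3.11

Annual interest charges come to R$2,012,450.00.
Preferred dividends grossed up pre-tax: R$267,000 / (1 − 0.26) = R$360,810.81.
DFL = EBIT ÷ [EBIT − I − D_p/(1−t)] = R$3,498,000 ÷ [R$3,498,000 − R$2,012,450.00 − R$360,810.81] = R$3,498,000 ÷ R$1,124,739.19 = 3.1101.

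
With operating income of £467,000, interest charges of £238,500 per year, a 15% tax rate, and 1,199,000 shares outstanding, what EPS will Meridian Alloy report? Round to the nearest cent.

£0.16

Pre-tax income = £467,000 − £238,500.00 = £228,500.00.
After tax at 15%: net income = £228,500.00 × 0.85 = £194,225.00.
EPS = £194,225.00 ÷ 1,199,000 = £0.16.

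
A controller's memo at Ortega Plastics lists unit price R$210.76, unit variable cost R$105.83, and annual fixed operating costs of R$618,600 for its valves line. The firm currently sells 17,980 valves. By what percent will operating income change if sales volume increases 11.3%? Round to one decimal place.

+16.8%

At 17,980 units, contribution = 17,980 × R$104.93 = R$1,886,641.40.
Operating income = contribution − fixed costs = R$1,886,641.40 − R$618,600 = R$1,268,041.40.
Degree of operating leverage = R$1,886,641.40 / R$1,268,041.40 = 1.4878.
Operating income changes by 1.4878 × +11.3% = +16.8%.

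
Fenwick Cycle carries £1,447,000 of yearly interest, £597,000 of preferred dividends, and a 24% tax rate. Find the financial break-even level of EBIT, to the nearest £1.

£2,232,526

Preferred dividends are paid after tax, so their pre-tax equivalent is £597,000 ÷ (1 − 0.24) = £785,526.32.
Financial break-even EBIT = interest + D_p ÷ (1 − t) = £1,447,000 + £785,526.32 = £2,232,526.32.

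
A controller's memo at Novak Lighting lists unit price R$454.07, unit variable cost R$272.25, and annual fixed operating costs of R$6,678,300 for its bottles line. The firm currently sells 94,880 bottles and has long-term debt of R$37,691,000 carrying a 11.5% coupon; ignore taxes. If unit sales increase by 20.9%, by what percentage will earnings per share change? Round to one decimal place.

+57.8%

At 94,880 units, contribution = 94,880 × R$181.82 = R$17,251,081.60.
Subtracting fixed costs: EBIT = R$17,251,081.60 − R$6,678,300 = R$10,572,781.60.
Interest = R$4,334,465.00, so EBIT − I = R$6,238,316.60.
DCL = total CM / (EBIT − I) = R$17,251,081.60 / R$6,238,316.60 = 2.7653.
%ΔEPS = DCL × %ΔSales = 2.7653 × +20.9% = +57.8%.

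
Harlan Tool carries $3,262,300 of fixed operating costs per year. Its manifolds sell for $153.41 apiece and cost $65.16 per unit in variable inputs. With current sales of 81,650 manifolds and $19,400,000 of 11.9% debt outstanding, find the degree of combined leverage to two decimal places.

Total contribution margin = 81,650 × $88.25 = $7,205,612.50.
EBIT = $7,205,612.50 − $3,262,300 = $3,943,312.50. Interest = $2,308,600.00.
DOL = $7,205,612.50 ÷ $3,943,312.50 = 1.8273; DFL = $3,943,312.50 ÷ $1,634,712.50 = 2.4122.
DCL = DOL × DFL = 1.8273 × 2.4122 = 4.4078.

4.41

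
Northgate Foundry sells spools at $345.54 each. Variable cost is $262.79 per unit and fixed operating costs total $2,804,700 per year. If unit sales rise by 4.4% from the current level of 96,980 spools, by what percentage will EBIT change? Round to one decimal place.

+6.8%

At 96,980 units, contribution = 96,980 × $82.75 = $8,025,095.00.
Operating income = contribution − fixed costs = $8,025,095.00 − $2,804,700 = $5,220,395.00.
Degree of operating leverage = $8,025,095.00 / $5,220,395.00 = 1.5373.
Operating income changes by 1.5373 × +4.4% = +6.8%.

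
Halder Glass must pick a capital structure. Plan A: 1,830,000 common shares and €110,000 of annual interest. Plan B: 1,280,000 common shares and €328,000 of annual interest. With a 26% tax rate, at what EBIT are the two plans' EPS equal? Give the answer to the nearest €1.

Set EPS_A = EPS_B: (EBIT − €110,000)(1 − 0.26) ÷ 1,830,000 = (EBIT − €328,000)(1 − 0.26) ÷ 1,280,000.
Cancelling (1 − t) and cross-multiplying: 1,280,000·(EBIT − 110,000) = 1,830,000·(EBIT − 328,000).
Solving, EBIT = (328,000·1,830,000 − 110,000·1,280,000) / (1,830,000 − 1,280,000) = 459,440,000,000 / 550,000 = 835,345.45.

€835,345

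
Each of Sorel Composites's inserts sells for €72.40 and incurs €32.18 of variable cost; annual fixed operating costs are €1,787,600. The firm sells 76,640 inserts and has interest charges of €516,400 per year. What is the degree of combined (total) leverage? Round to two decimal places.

3.96

Contribution at this volume is 76,640 × €40.22 = €3,082,460.80.
Subtracting fixed costs: EBIT = €3,082,460.80 − €1,787,600 = €1,294,860.80. Interest = €516,400.00.
DOL = €3,082,460.80 ÷ €1,294,860.80 = 2.3805; DFL = €1,294,860.80 ÷ €778,460.80 = 1.6634.
Combined leverage = 2.3805 × 1.6634 = 3.9597.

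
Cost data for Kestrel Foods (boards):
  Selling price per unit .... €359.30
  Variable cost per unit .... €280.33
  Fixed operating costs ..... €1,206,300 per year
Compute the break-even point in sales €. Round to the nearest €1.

CM per unit = €359.30 − €280.33 = €78.97; CM ratio = €78.97 / €359.30 = 0.2198.
Break-even sales = FC ÷ CM ratio = €1,206,300 × €359.30 / €78.97 = €5,488,459.

€5,488,459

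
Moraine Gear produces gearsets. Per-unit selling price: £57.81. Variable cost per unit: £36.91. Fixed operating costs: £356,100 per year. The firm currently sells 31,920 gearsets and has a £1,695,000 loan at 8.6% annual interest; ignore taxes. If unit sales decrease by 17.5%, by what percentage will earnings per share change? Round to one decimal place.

Contribution at this volume is 31,920 × £20.90 = £667,128.00.
Subtracting fixed costs: EBIT = £667,128.00 − £356,100 = £311,028.00.
After interest of £145,770.00, pre-tax earnings = £165,258.00.
DCL = total CM / (EBIT − I) = £667,128.00 / £165,258.00 = 4.0369.
%ΔEPS = DCL × %ΔSales = 4.0369 × -17.5% = -70.6%.

-70.6%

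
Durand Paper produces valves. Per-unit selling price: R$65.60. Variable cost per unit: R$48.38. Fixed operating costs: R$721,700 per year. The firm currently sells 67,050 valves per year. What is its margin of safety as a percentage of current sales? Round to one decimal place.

Unit CM = price − variable cost = R$65.60 − R$48.38 = R$17.22. Break-even units = R$721,700 ÷ R$17.22 = 41,910.57; break-even revenue = 41,910.57 × R$65.60 = R$2,749,333.33.
Current sales = 67,050 × R$65.60 = R$4,398,480.00.
Margin of safety = (R$4,398,480.00 − R$2,749,333.33) ÷ R$4,398,480.00 = 37.5%.

37.5%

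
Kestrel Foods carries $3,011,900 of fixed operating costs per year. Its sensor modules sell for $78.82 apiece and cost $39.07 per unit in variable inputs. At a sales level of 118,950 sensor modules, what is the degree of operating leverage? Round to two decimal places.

Total contribution margin = 118,950 × $39.75 = $4,728,262.50.
Operating income = contribution − fixed costs = $4,728,262.50 − $3,011,900 = $1,716,362.50.
Degree of operating leverage = $4,728,262.50 / $1,716,362.50 = 2.7548.

2.75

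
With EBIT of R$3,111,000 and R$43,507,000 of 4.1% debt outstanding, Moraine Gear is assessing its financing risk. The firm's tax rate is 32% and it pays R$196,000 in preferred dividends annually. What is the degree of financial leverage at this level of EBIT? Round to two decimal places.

2.99

Interest = R$1,783,787.00.
Pre-tax preferred-dividend burden = R$196,000 ÷ (1 − 0.32) = R$288,235.29.
DFL = EBIT ÷ [EBIT − I − D_p/(1−t)] = R$3,111,000 ÷ [R$3,111,000 − R$1,783,787.00 − R$288,235.29] = R$3,111,000 ÷ R$1,038,977.71 = 2.9943.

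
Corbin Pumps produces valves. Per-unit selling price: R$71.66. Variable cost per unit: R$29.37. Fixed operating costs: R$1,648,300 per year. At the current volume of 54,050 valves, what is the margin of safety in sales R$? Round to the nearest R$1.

R$1,080,194

Unit CM = price − variable cost = R$71.66 − R$29.37 = R$42.29. Break-even units = R$1,648,300 ÷ R$42.29 = 38,976.12; break-even revenue = 38,976.12 × R$71.66 = R$2,793,028.56.
Actual sales revenue = 54,050 × R$71.66 = R$3,873,223.00.
Margin of safety = R$3,873,223.00 − R$2,793,028.56 = R$1,080,194.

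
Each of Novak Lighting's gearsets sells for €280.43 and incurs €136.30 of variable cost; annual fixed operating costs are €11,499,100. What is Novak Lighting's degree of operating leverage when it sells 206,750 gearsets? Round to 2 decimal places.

Contribution at this volume is 206,750 × €144.13 = €29,798,877.50.
Operating income = contribution − fixed costs = €29,798,877.50 − €11,499,100 = €18,299,777.50.
Degree of operating leverage = €29,798,877.50 / €18,299,777.50 = 1.6284.

1.63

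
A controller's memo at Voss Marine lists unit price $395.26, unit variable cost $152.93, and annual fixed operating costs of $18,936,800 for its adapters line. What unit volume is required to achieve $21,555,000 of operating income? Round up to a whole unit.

Unit CM = price − variable cost = $395.26 − $152.93 = $242.33.
Units = (FC + target) / CM = ($18,936,800 + $21,555,000) / $242.33 = 167,093.63, so 167,094 adapters.

167,094 adapters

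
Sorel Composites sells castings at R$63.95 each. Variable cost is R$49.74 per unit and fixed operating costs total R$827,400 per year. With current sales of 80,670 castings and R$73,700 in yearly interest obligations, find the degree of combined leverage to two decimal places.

4.67

Total contribution margin = 80,670 × R$14.21 = R$1,146,320.70.
Subtracting fixed costs: EBIT = R$1,146,320.70 − R$827,400 = R$318,920.70. Interest = R$73,700.00, so EBIT − I = R$245,220.70.
Degree of total leverage = total CM / (EBIT − interest) = R$1,146,320.70 / R$245,220.70 = 4.6746.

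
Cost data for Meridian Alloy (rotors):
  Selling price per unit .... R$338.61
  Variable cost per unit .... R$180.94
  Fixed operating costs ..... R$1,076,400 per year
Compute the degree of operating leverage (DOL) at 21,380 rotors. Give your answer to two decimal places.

1.47

Contribution at this volume is 21,380 × R$157.67 = R$3,370,984.60.
Operating income = contribution − fixed costs = R$3,370,984.60 − R$1,076,400 = R$2,294,584.60.
Degree of operating leverage = R$3,370,984.60 / R$2,294,584.60 = 1.4691.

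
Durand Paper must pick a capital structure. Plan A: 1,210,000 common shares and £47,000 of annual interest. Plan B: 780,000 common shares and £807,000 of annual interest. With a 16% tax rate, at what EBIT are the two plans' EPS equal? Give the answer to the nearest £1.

£2,185,605

Set EPS_A = EPS_B: (EBIT − £47,000)(1 − 0.16) ÷ 1,210,000 = (EBIT − £807,000)(1 − 0.16) ÷ 780,000.
The (1 − t) factor cancels: (EBIT − 47,000) × 780,000 = (EBIT − 807,000) × 1,210,000.
Solving, EBIT = (807,000·1,210,000 − 47,000·780,000) / (1,210,000 − 780,000) = 939,810,000,000 / 430,000 = 2,185,604.65.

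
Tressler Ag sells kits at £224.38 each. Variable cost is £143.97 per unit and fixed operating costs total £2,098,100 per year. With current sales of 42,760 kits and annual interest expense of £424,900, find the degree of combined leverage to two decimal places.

At 42,760 units, contribution = 42,760 × £80.41 = £3,438,331.60.
Operating income = contribution − fixed costs = £3,438,331.60 − £2,098,100 = £1,340,231.60. Interest = £424,900.00.
DOL = £3,438,331.60 ÷ £1,340,231.60 = 2.5655; DFL = £1,340,231.60 ÷ £915,331.60 = 1.4642.
Combined leverage = 2.5655 × 1.4642 = 3.7564.

3.76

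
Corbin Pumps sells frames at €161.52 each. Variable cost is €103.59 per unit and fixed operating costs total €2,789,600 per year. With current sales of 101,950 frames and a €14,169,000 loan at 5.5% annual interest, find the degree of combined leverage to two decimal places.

2.53

Contribution at this volume is 101,950 × €57.93 = €5,905,963.50.
EBIT = €5,905,963.50 − €2,789,600 = €3,116,363.50. Interest = €779,295.00.
DOL = €5,905,963.50 ÷ €3,116,363.50 = 1.8951; DFL = €3,116,363.50 ÷ €2,337,068.50 = 1.3334.
DCL = DOL × DFL = 1.8951 × 1.3334 = 2.5269.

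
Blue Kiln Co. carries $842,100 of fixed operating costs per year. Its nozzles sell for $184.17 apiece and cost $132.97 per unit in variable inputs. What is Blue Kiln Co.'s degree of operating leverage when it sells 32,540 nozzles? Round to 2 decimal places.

At 32,540 units, contribution = 32,540 × $51.20 = $1,666,048.00.
Operating income = contribution − fixed costs = $1,666,048.00 − $842,100 = $823,948.00.
Degree of operating leverage = $1,666,048.00 / $823,948.00 = 2.0220.

2.02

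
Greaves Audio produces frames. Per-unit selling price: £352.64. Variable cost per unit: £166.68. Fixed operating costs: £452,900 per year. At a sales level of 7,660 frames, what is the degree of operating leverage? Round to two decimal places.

At 7,660 units, contribution = 7,660 × £185.96 = £1,424,453.60.
EBIT = £1,424,453.60 − £452,900 = £971,553.60.
Degree of operating leverage = £1,424,453.60 / £971,553.60 = 1.4662.

1.47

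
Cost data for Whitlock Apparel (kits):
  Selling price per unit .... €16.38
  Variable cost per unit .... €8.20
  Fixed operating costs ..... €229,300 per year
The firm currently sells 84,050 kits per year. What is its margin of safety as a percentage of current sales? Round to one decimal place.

66.6%

Each unit contributes €16.38 − €8.20 = €8.18. Break-even units = €229,300 ÷ €8.18 = 28,031.78; break-even revenue = 28,031.78 × €16.38 = €459,160.64.
Actual sales revenue = 84,050 × €16.38 = €1,376,739.00.
Margin of safety = (€1,376,739.00 − €459,160.64) ÷ €1,376,739.00 = 66.6%.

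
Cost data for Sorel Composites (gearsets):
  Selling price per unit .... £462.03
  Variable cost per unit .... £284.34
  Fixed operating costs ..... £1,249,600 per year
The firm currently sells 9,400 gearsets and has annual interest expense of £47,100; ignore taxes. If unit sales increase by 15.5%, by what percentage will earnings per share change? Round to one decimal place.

+69.3%

At 9,400 units, contribution = 9,400 × £177.69 = £1,670,286.00.
Operating income = contribution − fixed costs = £1,670,286.00 − £1,249,600 = £420,686.00.
After interest of £47,100.00, pre-tax earnings = £373,586.00.
Degree of combined leverage = contribution ÷ (EBIT − I) = £1,670,286.00 ÷ £373,586.00 = 4.4710.
%ΔEPS = DCL × %ΔSales = 4.4710 × +15.5% = +69.3%.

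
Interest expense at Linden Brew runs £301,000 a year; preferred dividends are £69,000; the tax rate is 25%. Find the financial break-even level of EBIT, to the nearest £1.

Preferred dividends are paid after tax, so their pre-tax equivalent is £69,000 ÷ (1 − 0.25) = £92,000.00.
EPS = 0 when EBIT covers interest plus the pre-tax preferred burden: £301,000 + £92,000.00 = £393,000.00.

£393,000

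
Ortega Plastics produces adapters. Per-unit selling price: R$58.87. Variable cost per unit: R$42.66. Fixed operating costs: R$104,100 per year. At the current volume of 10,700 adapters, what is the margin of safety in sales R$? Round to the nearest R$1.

R$251,848

Each unit contributes R$58.87 − R$42.66 = R$16.21. Break-even units = R$104,100 ÷ R$16.21 = 6,421.96; break-even revenue = 6,421.96 × R$58.87 = R$378,060.89.
Actual sales revenue = 10,700 × R$58.87 = R$629,909.00.
Margin of safety = R$629,909.00 − R$378,060.89 = R$251,848.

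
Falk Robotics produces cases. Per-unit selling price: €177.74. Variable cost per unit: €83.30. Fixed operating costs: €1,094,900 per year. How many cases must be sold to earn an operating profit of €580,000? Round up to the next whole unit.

17,736 cases

Each unit contributes €177.74 − €83.30 = €94.44.
Required volume = (fixed costs + target profit) ÷ CM = (€1,094,900 + €580,000) ÷ €94.44 = 17,735.07, so 17,736 cases.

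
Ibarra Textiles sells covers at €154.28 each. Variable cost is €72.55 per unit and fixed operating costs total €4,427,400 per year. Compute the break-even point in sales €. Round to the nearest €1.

€8,357,510

Contribution margin per unit = €154.28 − €72.55 = €81.73, a CM ratio of €81.73 ÷ €154.28 = 0.5298.
Break-even sales = FC ÷ CM ratio = €4,427,400 × €154.28 / €81.73 = €8,357,510.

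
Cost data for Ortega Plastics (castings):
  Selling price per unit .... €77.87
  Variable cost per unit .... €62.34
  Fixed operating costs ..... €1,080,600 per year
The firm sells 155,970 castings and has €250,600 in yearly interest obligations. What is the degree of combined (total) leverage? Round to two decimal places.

2.22

Contribution at this volume is 155,970 × €15.53 = €2,422,214.10.
Operating income = contribution − fixed costs = €2,422,214.10 − €1,080,600 = €1,341,614.10. Interest = €250,600.00, so EBIT − I = €1,091,014.10.
DCL = contribution ÷ (EBIT − I) = €2,422,214.10 ÷ €1,091,014.10 = 2.2201.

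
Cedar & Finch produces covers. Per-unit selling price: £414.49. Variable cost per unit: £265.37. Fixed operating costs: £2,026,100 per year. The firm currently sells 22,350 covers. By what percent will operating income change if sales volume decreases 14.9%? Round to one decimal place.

-38.0%

At 22,350 units, contribution = 22,350 × £149.12 = £3,332,832.00.
EBIT = £3,332,832.00 − £2,026,100 = £1,306,732.00.
Degree of operating leverage = £3,332,832.00 / £1,306,732.00 = 2.5505.
So EBIT moves 2.5505 × (-14.9%) = -38.0%.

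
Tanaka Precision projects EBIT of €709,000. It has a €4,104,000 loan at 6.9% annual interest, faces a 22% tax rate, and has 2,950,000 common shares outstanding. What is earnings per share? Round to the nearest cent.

€0.11

Interest = €283,176.00, so EBT = €709,000 − €283,176.00 = €425,824.00.
After tax at 22%: net income = €425,824.00 × 0.78 = €332,142.72.
EPS = €332,142.72 ÷ 2,950,000 = €0.11.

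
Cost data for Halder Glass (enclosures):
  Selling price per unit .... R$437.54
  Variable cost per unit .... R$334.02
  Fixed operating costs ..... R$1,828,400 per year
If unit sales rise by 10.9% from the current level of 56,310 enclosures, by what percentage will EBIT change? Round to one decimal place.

+15.9%

At 56,310 units, contribution = 56,310 × R$103.52 = R$5,829,211.20.
EBIT = R$5,829,211.20 − R$1,828,400 = R$4,000,811.20.
DOL = contribution ÷ EBIT = R$5,829,211.20 ÷ R$4,000,811.20 = 1.4570.
%ΔEBIT = DOL × %ΔSales = 1.4570 × +10.9% = +15.9%.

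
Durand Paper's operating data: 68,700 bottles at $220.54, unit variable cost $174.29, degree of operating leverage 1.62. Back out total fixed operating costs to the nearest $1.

Total contribution margin = 68,700 × $46.25 = $3,177,375.00.
Since DOL = CM ÷ EBIT, EBIT = $3,177,375.00 ÷ 1.62 = $1,961,342.59.
And FC = contribution − EBIT = $3,177,375.00 − $1,961,342.59 = $1,216,032.

$1,216,032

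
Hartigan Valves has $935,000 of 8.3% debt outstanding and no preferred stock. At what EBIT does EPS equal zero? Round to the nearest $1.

$77,605

Annual interest = 8.3% × $935,000 = $77,605.00.
Without preferred stock the financial break-even is simply EBIT = interest = $77,605.00.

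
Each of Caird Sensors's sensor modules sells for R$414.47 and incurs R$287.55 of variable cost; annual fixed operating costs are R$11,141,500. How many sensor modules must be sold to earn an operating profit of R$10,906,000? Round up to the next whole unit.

173,712 sensor modules

Each unit contributes R$414.47 − R$287.55 = R$126.92.
Required volume = (fixed costs + target profit) ÷ CM = (R$11,141,500 + R$10,906,000) ÷ R$126.92 = 173,711.79, so 173,712 sensor modules.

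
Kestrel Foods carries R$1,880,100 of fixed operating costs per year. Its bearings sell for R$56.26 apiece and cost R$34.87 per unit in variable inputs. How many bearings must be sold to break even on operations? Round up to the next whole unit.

87,897 bearings

Contribution margin per unit = R$56.26 − R$34.87 = R$21.39.
Break-even Q = R$1,880,100 / R$21.39 = 87,896.21 → 87,897 bearings.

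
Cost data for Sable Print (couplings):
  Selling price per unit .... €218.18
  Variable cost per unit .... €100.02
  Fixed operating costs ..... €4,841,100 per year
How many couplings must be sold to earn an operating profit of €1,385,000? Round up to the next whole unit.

52,693 couplings

Contribution margin per unit = €218.18 − €100.02 = €118.16.
Units = (FC + target) / CM = (€4,841,100 + €1,385,000) / €118.16 = 52,692.11, so 52,693 couplings.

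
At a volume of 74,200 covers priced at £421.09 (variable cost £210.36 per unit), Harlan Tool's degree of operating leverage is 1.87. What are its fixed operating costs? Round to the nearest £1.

£7,274,580

At 74,200 units, contribution = 74,200 × £210.73 = £15,636,166.00.
Since DOL = CM ÷ EBIT, EBIT = £15,636,166.00 ÷ 1.87 = £8,361,586.10.
And FC = contribution − EBIT = £15,636,166.00 − £8,361,586.10 = £7,274,580.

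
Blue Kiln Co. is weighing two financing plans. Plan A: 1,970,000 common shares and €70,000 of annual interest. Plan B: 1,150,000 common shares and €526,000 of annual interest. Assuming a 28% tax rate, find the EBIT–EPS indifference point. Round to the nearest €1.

Set EPS_A = EPS_B: (EBIT − €70,000)(1 − 0.28) ÷ 1,970,000 = (EBIT − €526,000)(1 − 0.28) ÷ 1,150,000.
Cancelling (1 − t) and cross-multiplying: 1,150,000·(EBIT − 70,000) = 1,970,000·(EBIT − 526,000).
EBIT × (1,970,000 − 1,150,000) = 526,000 × 1,970,000 − 70,000 × 1,150,000 = 955,720,000,000, so EBIT = 955,720,000,000 ÷ 820,000 = 1,165,512.20.

€1,165,512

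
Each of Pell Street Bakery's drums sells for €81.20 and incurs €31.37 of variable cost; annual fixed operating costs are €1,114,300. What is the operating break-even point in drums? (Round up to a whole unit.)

22,363 drums

Each unit contributes €81.20 − €31.37 = €49.83.
Break-even volume = fixed costs ÷ CM per unit = €1,114,300 ÷ €49.83 = 22,362.03, so 22,363 drums.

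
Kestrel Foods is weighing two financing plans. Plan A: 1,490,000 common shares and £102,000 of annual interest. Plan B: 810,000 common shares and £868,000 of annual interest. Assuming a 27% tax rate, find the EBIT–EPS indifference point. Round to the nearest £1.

Set EPS_A = EPS_B: (EBIT − £102,000)(1 − 0.27) ÷ 1,490,000 = (EBIT − £868,000)(1 − 0.27) ÷ 810,000.
The (1 − t) factor cancels: (EBIT − 102,000) × 810,000 = (EBIT − 868,000) × 1,490,000.
Solving, EBIT = (868,000·1,490,000 − 102,000·810,000) / (1,490,000 − 810,000) = 1,210,700,000,000 / 680,000 = 1,780,441.18.

£1,780,441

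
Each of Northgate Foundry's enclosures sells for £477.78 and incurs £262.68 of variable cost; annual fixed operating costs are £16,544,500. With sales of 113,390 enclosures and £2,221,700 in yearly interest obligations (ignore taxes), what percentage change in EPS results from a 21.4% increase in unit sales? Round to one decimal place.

+92.8%

At 113,390 units, contribution = 113,390 × £215.10 = £24,390,189.00.
Operating income = contribution − fixed costs = £24,390,189.00 − £16,544,500 = £7,845,689.00.
After interest of £2,221,700.00, pre-tax earnings = £5,623,989.00.
DCL = total CM / (EBIT − I) = £24,390,189.00 / £5,623,989.00 = 4.3368.
%ΔEPS = DCL × %ΔSales = 4.3368 × +21.4% = +92.8%.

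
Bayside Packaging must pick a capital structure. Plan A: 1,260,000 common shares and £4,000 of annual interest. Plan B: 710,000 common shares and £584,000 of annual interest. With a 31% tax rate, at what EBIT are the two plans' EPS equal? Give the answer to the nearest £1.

£1,332,727

Set EPS_A = EPS_B: (EBIT − £4,000)(1 − 0.31) ÷ 1,260,000 = (EBIT − £584,000)(1 − 0.31) ÷ 710,000.
Cancelling (1 − t) and cross-multiplying: 710,000·(EBIT − 4,000) = 1,260,000·(EBIT − 584,000).
EBIT × (1,260,000 − 710,000) = 584,000 × 1,260,000 − 4,000 × 710,000 = 733,000,000,000, so EBIT = 733,000,000,000 ÷ 550,000 = 1,332,727.27.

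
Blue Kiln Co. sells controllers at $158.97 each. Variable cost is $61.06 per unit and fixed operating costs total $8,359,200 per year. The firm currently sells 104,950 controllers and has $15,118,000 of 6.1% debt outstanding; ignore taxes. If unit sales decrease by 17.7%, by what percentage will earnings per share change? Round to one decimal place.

-182.9%

At 104,950 units, contribution = 104,950 × $97.91 = $10,275,654.50.
Operating income = contribution − fixed costs = $10,275,654.50 − $8,359,200 = $1,916,454.50.
After interest of $922,198.00, pre-tax earnings = $994,256.50.
Degree of combined leverage = contribution ÷ (EBIT − I) = $10,275,654.50 ÷ $994,256.50 = 10.3350.
EPS therefore changes by 10.3350 × (-17.7%) = -182.9%.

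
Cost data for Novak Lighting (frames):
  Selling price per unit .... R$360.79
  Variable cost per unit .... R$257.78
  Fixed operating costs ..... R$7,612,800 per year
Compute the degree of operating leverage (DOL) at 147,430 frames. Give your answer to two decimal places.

Contribution at this volume is 147,430 × R$103.01 = R$15,186,764.30.
Subtracting fixed costs: EBIT = R$15,186,764.30 − R$7,612,800 = R$7,573,964.30.
Degree of operating leverage = R$15,186,764.30 / R$7,573,964.30 = 2.0051.

2.01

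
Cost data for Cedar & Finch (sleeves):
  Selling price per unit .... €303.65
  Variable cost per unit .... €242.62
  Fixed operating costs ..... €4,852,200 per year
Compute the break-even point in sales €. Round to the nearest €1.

CM per unit = €303.65 − €242.62 = €61.03; CM ratio = €61.03 / €303.65 = 0.2010.
Break-even revenue = fixed costs × price ÷ CM = €4,852,200 × €303.65 ÷ €61.03 = €24,141,742.

€24,141,742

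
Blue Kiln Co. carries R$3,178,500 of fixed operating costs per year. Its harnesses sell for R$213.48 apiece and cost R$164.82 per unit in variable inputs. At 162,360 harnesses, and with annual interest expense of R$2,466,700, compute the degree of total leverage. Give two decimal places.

3.50

Contribution at this volume is 162,360 × R$48.66 = R$7,900,437.60.
Subtracting fixed costs: EBIT = R$7,900,437.60 − R$3,178,500 = R$4,721,937.60. Interest = R$2,466,700.00.
DOL = R$7,900,437.60 ÷ R$4,721,937.60 = 1.6731; DFL = R$4,721,937.60 ÷ R$2,255,237.60 = 2.0938.
Combined leverage = 1.6731 × 2.0938 = 3.5031.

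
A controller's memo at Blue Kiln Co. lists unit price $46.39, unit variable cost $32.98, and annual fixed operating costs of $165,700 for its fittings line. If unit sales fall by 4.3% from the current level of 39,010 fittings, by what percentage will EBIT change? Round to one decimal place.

-6.3%

At 39,010 units, contribution = 39,010 × $13.41 = $523,124.10.
Operating income = contribution − fixed costs = $523,124.10 − $165,700 = $357,424.10.
DOL = contribution ÷ EBIT = $523,124.10 ÷ $357,424.10 = 1.4636.
So EBIT moves 1.4636 × (-4.3%) = -6.3%.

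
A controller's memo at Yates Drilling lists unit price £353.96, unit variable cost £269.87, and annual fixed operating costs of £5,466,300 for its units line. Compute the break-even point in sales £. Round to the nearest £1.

Contribution margin per unit = £353.96 − £269.87 = £84.09, a CM ratio of £84.09 ÷ £353.96 = 0.2376.
Break-even revenue = fixed costs × price ÷ CM = £5,466,300 × £353.96 ÷ £84.09 = £23,009,294.

£23,009,294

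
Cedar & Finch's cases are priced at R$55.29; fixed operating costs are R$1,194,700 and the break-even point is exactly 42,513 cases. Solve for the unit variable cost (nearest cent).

R$27.19

Contribution per unit must be FC / Q = R$1,194,700 / 42,513 = R$28.1020.
Variable cost per unit = R$55.29 − R$28.1020 = R$27.19.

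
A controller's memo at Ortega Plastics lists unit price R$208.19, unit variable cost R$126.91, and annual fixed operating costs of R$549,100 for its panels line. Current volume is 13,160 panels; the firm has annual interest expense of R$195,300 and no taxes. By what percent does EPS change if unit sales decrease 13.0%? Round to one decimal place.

Contribution at this volume is 13,160 × R$81.28 = R$1,069,644.80.
EBIT = R$1,069,644.80 − R$549,100 = R$520,544.80.
After interest of R$195,300.00, pre-tax earnings = R$325,244.80.
Degree of combined leverage = contribution ÷ (EBIT − I) = R$1,069,644.80 ÷ R$325,244.80 = 3.2887.
%ΔEPS = DCL × %ΔSales = 3.2887 × -13.0% = -42.8%.

-42.8%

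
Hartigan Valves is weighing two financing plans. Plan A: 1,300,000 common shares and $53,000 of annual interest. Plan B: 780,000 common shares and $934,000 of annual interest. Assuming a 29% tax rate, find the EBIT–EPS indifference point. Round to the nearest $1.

Set EPS_A = EPS_B: (EBIT − $53,000)(1 − 0.29) ÷ 1,300,000 = (EBIT − $934,000)(1 − 0.29) ÷ 780,000.
The (1 − t) factor cancels: (EBIT − 53,000) × 780,000 = (EBIT − 934,000) × 1,300,000.
EBIT × (1,300,000 − 780,000) = 934,000 × 1,300,000 − 53,000 × 780,000 = 1,172,860,000,000, so EBIT = 1,172,860,000,000 ÷ 520,000 = 2,255,500.00.

$2,255,500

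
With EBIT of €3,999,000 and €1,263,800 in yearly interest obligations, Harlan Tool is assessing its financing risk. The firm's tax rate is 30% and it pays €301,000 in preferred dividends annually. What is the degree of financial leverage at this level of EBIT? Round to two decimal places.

Interest = €1,263,800.00.
Preferred dividends grossed up pre-tax: €301,000 / (1 − 0.30) = €430,000.00.
DFL = EBIT ÷ [EBIT − I − D_p/(1−t)] = €3,999,000 ÷ [€3,999,000 − €1,263,800.00 − €430,000.00] = €3,999,000 ÷ €2,305,200.00 = 1.7348.

1.73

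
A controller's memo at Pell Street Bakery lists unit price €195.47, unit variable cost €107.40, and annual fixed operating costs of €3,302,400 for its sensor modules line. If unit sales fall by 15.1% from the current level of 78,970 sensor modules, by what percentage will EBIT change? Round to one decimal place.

-28.8%

Contribution at this volume is 78,970 × €88.07 = €6,954,887.90.
EBIT = €6,954,887.90 − €3,302,400 = €3,652,487.90.
Degree of operating leverage = €6,954,887.90 / €3,652,487.90 = 1.9042.
So EBIT moves 1.9042 × (-15.1%) = -28.8%.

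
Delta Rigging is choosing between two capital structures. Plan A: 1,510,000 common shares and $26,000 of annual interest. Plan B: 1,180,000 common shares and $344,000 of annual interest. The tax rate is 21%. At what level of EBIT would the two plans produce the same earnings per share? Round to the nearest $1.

$1,481,091

At indifference, (EBIT − 26,000)(1 − t)/1,510,000 = (EBIT − 344,000)(1 − t)/1,180,000.
Cancelling (1 − t) and cross-multiplying: 1,180,000·(EBIT − 26,000) = 1,510,000·(EBIT − 344,000).
EBIT × (1,510,000 − 1,180,000) = 344,000 × 1,510,000 − 26,000 × 1,180,000 = 488,760,000,000, so EBIT = 488,760,000,000 ÷ 330,000 = 1,481,090.91.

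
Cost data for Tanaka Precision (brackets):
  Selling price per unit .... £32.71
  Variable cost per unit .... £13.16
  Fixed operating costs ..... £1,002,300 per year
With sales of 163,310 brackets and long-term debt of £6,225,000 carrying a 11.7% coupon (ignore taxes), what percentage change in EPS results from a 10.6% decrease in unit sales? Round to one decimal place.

-23.1%

Total contribution margin = 163,310 × £19.55 = £3,192,710.50.
Subtracting fixed costs: EBIT = £3,192,710.50 − £1,002,300 = £2,190,410.50.
Interest = £728,325.00, so EBIT − I = £1,462,085.50.
DCL = total CM / (EBIT − I) = £3,192,710.50 / £1,462,085.50 = 2.1837.
EPS therefore changes by 2.1837 × (-10.6%) = -23.1%.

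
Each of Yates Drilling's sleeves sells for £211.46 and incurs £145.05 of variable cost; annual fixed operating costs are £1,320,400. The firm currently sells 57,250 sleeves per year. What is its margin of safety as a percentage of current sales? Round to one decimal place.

Contribution margin per unit = £211.46 − £145.05 = £66.41. Break-even units = £1,320,400 ÷ £66.41 = 19,882.55; break-even revenue = 19,882.55 × £211.46 = £4,204,363.56.
Actual sales revenue = 57,250 × £211.46 = £12,106,085.00.
Margin of safety = (£12,106,085.00 − £4,204,363.56) ÷ £12,106,085.00 = 65.3%.

65.3%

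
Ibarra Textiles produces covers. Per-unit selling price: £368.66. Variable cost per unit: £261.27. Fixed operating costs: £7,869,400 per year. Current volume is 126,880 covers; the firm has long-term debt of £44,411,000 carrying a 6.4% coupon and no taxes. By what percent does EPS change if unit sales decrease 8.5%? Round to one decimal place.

-39.7%

Total contribution margin = 126,880 × £107.39 = £13,625,643.20.
EBIT = £13,625,643.20 − £7,869,400 = £5,756,243.20.
Interest = £2,842,304.00, so EBIT − I = £2,913,939.20.
DCL = total CM / (EBIT − I) = £13,625,643.20 / £2,913,939.20 = 4.6760.
%ΔEPS = DCL × %ΔSales = 4.6760 × -8.5% = -39.7%.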